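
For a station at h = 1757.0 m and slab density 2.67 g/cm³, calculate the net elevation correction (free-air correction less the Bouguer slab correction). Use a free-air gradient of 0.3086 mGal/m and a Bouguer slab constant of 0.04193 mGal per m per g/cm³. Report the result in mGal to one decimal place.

Combined gradient = 0.3086 − 0.04193 × 2.67 = 0.1966469 mGal/m
Combined elevation correction = 0.1966469 × 1757.0 = 345.5 mGal

345.5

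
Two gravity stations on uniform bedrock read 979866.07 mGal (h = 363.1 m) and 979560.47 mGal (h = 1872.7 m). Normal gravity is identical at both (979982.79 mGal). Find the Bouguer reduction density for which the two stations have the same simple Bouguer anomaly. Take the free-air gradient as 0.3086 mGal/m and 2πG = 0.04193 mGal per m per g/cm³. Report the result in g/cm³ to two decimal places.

Δg_obs = 979560.47 − 979866.07 = -305.60 mGal over Δh = 1872.7 − 363.1 = 1509.6 m
Equal Bouguer anomalies ⇒ Δg_obs + (0.3086 − 0.04193ρ)·Δh = 0
0.3086 − 0.04193ρ = −Δg_obs/Δh = 0.20244
ρ = (0.3086 − 0.20244) / 0.04193 = 2.53 g/cm³

2.53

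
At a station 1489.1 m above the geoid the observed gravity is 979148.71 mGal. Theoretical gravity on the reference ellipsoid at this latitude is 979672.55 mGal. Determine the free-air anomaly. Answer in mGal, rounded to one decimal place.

-64.3

Free-air correction = 0.3086 × 1489.1 = 459.54 mGal
Free-air anomaly = 979148.71 − 979672.55 + (459.54) = -64.30 mGal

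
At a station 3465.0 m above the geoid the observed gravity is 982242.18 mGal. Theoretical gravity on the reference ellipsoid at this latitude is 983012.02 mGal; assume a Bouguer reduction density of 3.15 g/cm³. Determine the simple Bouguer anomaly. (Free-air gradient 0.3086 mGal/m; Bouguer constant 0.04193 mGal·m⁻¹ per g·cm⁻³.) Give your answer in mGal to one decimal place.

Free-air correction = 0.3086 × 3465.0 = 1069.30 mGal
Free-air anomaly = 982242.18 − 983012.02 + (1069.30) = 299.46 mGal
Bouguer slab correction = 0.04193 × 3.15 × 3465.0 = 457.66 mGal
Simple Bouguer anomaly = 299.46 − (457.66) = -158.20 mGal

-158.2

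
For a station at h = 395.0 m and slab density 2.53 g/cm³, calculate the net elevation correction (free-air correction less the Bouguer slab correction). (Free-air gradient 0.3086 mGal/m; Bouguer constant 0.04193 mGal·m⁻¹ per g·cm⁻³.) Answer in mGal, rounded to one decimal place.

80.0

Combined gradient = 0.3086 − 0.04193 × 2.53 = 0.2025171 mGal/m
Combined elevation correction = 0.2025171 × 395.0 = 80.0 mGal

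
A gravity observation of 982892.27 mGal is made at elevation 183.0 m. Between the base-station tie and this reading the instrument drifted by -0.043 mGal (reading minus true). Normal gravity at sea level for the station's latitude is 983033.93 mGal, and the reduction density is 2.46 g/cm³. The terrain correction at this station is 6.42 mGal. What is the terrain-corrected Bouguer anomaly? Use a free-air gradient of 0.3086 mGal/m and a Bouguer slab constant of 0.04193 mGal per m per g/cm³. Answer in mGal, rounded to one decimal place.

-97.6

Drift-corrected reading = 982892.27 − (-0.043) = 982892.313 mGal
Free-air correction = 0.3086 × 183.0 = 56.47 mGal
Free-air anomaly = 982892.313 − 983033.93 + (56.47) = -85.147 mGal
Bouguer slab correction = 0.04193 × 2.46 × 183.0 = 18.88 mGal
Simple Bouguer anomaly = -85.147 − (18.88) = -104.027 mGal
Complete Bouguer anomaly = -104.027 + 6.42 = -97.607 mGal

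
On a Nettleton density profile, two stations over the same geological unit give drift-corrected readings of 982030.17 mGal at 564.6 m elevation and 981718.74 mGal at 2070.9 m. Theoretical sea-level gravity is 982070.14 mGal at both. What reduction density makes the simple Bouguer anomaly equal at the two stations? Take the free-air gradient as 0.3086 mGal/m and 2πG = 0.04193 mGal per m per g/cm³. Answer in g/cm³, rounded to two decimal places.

2.43

Δg_obs = 981718.74 − 982030.17 = -311.43 mGal over Δh = 2070.9 − 564.6 = 1506.3 m
Equal Bouguer anomalies ⇒ Δg_obs + (0.3086 − 0.04193ρ)·Δh = 0
0.3086 − 0.04193ρ = −Δg_obs/Δh = 0.20675
ρ = (0.3086 − 0.20675) / 0.04193 = 2.43 g/cm³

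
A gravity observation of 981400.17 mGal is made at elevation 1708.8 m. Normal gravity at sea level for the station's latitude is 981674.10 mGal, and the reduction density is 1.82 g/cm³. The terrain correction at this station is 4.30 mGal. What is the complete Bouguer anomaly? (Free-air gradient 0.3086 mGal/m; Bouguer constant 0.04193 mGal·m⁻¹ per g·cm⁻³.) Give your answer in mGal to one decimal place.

127.3

Free-air correction = 0.3086 × 1708.8 = 527.34 mGal
Free-air anomaly = 981400.17 − 981674.10 + (527.34) = 253.41 mGal
Bouguer slab correction = 0.04193 × 1.82 × 1708.8 = 130.40 mGal
Simple Bouguer anomaly = 253.41 − (130.40) = 123.01 mGal
Complete Bouguer anomaly = 123.01 + 4.30 = 127.31 mGal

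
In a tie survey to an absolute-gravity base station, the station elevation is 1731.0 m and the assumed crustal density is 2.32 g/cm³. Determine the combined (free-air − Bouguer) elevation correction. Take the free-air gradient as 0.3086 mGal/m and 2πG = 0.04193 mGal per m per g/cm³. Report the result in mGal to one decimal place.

365.8

Combined gradient = 0.3086 − 0.04193 × 2.32 = 0.2113224 mGal/m
Combined elevation correction = 0.2113224 × 1731.0 = 365.8 mGal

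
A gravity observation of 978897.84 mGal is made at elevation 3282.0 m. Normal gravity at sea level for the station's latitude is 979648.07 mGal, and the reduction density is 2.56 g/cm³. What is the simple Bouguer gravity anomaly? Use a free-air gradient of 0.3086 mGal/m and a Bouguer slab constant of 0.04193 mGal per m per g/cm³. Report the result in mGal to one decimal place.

-89.7

Free-air correction = 0.3086 × 3282.0 = 1012.83 mGal
Free-air anomaly = 978897.84 − 979648.07 + (1012.83) = 262.60 mGal
Bouguer slab correction = 0.04193 × 2.56 × 3282.0 = 352.29 mGal
Simple Bouguer anomaly = 262.60 − (352.29) = -89.69 mGal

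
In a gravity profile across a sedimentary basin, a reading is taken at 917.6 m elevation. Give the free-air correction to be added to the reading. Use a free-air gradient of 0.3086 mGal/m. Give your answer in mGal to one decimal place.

283.2

Free-air correction = 0.3086 × 917.6 = 283.2 mGal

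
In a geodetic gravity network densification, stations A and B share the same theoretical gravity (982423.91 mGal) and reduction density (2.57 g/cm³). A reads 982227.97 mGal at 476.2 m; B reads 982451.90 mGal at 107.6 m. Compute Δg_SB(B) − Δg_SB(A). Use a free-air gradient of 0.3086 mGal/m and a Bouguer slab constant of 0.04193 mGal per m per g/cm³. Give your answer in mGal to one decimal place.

149.9

Δg_SB(A) = 982227.97 − 982423.91 + 0.3086×476.2 − 0.04193×2.57×476.2 = -100.30 mGal
Δg_SB(B) = 982451.90 − 982423.91 + 0.3086×107.6 − 0.04193×2.57×107.6 = 49.60 mGal
Difference = 49.60 − (-100.30) = 149.90 mGal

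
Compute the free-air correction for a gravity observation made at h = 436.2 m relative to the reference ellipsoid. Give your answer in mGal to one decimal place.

Free-air correction = 0.3086 × 436.2 = 134.6 mGal

134.6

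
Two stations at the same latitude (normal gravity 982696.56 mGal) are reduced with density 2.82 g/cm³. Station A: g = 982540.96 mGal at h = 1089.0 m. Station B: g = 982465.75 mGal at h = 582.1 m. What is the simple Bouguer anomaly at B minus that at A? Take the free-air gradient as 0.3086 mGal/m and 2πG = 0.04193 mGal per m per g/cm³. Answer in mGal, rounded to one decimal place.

-171.7

Δg_SB(A) = 982540.96 − 982696.56 + 0.3086×1089.0 − 0.04193×2.82×1089.0 = 51.70 mGal
Δg_SB(B) = 982465.75 − 982696.56 + 0.3086×582.1 − 0.04193×2.82×582.1 = -120.00 mGal
Difference = -120.00 − (51.70) = -171.70 mGal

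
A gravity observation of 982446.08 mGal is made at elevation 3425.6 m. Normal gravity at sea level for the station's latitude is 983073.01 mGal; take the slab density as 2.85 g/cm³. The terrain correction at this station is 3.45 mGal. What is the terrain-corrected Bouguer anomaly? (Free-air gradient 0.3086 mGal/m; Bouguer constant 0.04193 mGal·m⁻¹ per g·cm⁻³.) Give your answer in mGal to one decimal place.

24.3

Free-air correction = 0.3086 × 3425.6 = 1057.14 mGal
Free-air anomaly = 982446.08 − 983073.01 + (1057.14) = 430.21 mGal
Bouguer slab correction = 0.04193 × 2.85 × 3425.6 = 409.36 mGal
Simple Bouguer anomaly = 430.21 − (409.36) = 20.85 mGal
Complete Bouguer anomaly = 20.85 + 3.45 = 24.30 mGal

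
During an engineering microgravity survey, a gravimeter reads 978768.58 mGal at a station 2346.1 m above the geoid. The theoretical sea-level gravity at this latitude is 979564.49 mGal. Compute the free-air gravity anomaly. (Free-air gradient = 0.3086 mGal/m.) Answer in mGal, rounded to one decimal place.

Free-air correction = 0.3086 × 2346.1 = 724.01 mGal
Free-air anomaly = 978768.58 − 979564.49 + (724.01) = -71.90 mGal

-71.9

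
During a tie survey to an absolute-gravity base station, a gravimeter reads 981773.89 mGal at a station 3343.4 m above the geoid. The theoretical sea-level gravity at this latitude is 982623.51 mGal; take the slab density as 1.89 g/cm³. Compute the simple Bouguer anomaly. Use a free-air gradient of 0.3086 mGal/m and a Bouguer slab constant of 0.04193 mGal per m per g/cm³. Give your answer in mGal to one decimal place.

-82.8

Free-air correction = 0.3086 × 3343.4 = 1031.77 mGal
Free-air anomaly = 981773.89 − 982623.51 + (1031.77) = 182.15 mGal
Bouguer slab correction = 0.04193 × 1.89 × 3343.4 = 264.96 mGal
Simple Bouguer anomaly = 182.15 − (264.96) = -82.81 mGal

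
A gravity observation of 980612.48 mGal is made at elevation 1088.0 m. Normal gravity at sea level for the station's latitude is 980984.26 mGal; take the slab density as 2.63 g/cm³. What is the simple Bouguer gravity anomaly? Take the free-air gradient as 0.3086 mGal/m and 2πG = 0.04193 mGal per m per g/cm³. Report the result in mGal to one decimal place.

Free-air correction = 0.3086 × 1088.0 = 335.76 mGal
Free-air anomaly = 980612.48 − 980984.26 + (335.76) = -36.02 mGal
Bouguer slab correction = 0.04193 × 2.63 × 1088.0 = 119.98 mGal
Simple Bouguer anomaly = -36.02 − (119.98) = -156.00 mGal

-156.0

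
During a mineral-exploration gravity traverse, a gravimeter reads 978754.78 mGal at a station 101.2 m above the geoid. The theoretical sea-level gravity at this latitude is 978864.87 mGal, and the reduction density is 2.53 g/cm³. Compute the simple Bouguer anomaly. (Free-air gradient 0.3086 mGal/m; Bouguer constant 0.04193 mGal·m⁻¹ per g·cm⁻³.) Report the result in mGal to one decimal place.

Free-air correction = 0.3086 × 101.2 = 31.23 mGal
Free-air anomaly = 978754.78 − 978864.87 + (31.23) = -78.86 mGal
Bouguer slab correction = 0.04193 × 2.53 × 101.2 = 10.74 mGal
Simple Bouguer anomaly = -78.86 − (10.74) = -89.60 mGal

-89.6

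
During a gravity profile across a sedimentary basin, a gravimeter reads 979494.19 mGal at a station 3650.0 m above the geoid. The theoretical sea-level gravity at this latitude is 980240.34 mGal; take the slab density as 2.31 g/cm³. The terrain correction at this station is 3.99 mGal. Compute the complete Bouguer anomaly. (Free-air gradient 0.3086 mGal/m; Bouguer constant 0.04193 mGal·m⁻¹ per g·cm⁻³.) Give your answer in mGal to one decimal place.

Free-air correction = 0.3086 × 3650.0 = 1126.39 mGal
Free-air anomaly = 979494.19 − 980240.34 + (1126.39) = 380.24 mGal
Bouguer slab correction = 0.04193 × 2.31 × 3650.0 = 353.53 mGal
Simple Bouguer anomaly = 380.24 − (353.53) = 26.71 mGal
Complete Bouguer anomaly = 26.71 + 3.99 = 30.70 mGal

30.7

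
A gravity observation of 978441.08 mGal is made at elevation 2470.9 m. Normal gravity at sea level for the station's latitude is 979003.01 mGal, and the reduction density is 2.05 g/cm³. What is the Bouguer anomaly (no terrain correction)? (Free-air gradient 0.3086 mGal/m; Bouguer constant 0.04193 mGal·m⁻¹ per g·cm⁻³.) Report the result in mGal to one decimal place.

-11.8

Free-air correction = 0.3086 × 2470.9 = 762.52 mGal
Free-air anomaly = 978441.08 − 979003.01 + (762.52) = 200.59 mGal
Bouguer slab correction = 0.04193 × 2.05 × 2470.9 = 212.39 mGal
Simple Bouguer anomaly = 200.59 − (212.39) = -11.80 mGal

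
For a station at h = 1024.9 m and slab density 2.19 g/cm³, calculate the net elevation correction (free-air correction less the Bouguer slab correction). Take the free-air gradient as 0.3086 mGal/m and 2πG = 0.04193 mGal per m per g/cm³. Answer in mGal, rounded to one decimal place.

222.2

Combined gradient = 0.3086 − 0.04193 × 2.19 = 0.2167733 mGal/m
Combined elevation correction = 0.2167733 × 1024.9 = 222.2 mGal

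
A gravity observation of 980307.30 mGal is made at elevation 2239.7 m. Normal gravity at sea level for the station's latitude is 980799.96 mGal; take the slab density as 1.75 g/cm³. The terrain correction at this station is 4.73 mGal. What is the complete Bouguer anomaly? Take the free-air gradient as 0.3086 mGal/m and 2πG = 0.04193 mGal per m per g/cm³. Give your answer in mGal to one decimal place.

38.9

Free-air correction = 0.3086 × 2239.7 = 691.17 mGal
Free-air anomaly = 980307.30 − 980799.96 + (691.17) = 198.51 mGal
Bouguer slab correction = 0.04193 × 1.75 × 2239.7 = 164.34 mGal
Simple Bouguer anomaly = 198.51 − (164.34) = 34.17 mGal
Complete Bouguer anomaly = 34.17 + 4.73 = 38.90 mGal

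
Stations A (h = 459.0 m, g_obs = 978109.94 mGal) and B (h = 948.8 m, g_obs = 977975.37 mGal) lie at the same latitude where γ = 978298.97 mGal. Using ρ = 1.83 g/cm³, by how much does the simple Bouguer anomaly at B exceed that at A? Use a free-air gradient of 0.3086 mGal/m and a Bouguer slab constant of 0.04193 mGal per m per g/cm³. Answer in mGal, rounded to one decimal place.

-21.0

Δg_SB(A) = 978109.94 − 978298.97 + 0.3086×459.0 − 0.04193×1.83×459.0 = -82.60 mGal
Δg_SB(B) = 977975.37 − 978298.97 + 0.3086×948.8 − 0.04193×1.83×948.8 = -103.60 mGal
Difference = -103.60 − (-82.60) = -21.00 mGal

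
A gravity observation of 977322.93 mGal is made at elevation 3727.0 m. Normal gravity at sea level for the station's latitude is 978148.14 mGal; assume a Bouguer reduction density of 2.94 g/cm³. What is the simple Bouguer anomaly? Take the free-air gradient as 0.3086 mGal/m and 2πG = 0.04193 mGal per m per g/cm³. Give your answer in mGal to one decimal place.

Free-air correction = 0.3086 × 3727.0 = 1150.15 mGal
Free-air anomaly = 977322.93 − 978148.14 + (1150.15) = 324.94 mGal
Bouguer slab correction = 0.04193 × 2.94 × 3727.0 = 459.44 mGal
Simple Bouguer anomaly = 324.94 − (459.44) = -134.50 mGal

-134.5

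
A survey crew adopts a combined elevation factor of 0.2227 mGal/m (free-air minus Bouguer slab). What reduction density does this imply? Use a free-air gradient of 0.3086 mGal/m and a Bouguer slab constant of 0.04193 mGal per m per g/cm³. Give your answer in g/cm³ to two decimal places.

2.05

0.2227 = 0.3086 − 0.04193 × ρ
ρ = (0.3086 − 0.2227) / 0.04193 = 2.05 g/cm³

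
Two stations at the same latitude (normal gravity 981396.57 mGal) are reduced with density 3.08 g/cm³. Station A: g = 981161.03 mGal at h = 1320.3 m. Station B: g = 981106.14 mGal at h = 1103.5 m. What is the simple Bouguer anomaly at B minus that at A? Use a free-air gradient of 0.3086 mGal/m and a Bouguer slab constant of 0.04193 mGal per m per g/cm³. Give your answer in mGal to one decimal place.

Δg_SB(A) = 981161.03 − 981396.57 + 0.3086×1320.3 − 0.04193×3.08×1320.3 = 1.40 mGal
Δg_SB(B) = 981106.14 − 981396.57 + 0.3086×1103.5 − 0.04193×3.08×1103.5 = -92.40 mGal
Difference = -92.40 − (1.40) = -93.80 mGal

-93.8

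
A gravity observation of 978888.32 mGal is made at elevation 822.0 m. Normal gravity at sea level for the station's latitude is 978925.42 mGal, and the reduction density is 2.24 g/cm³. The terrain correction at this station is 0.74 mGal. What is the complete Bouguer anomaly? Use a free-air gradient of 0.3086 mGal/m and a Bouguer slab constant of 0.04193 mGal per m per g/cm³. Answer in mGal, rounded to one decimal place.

140.1

Free-air correction = 0.3086 × 822.0 = 253.67 mGal
Free-air anomaly = 978888.32 − 978925.42 + (253.67) = 216.57 mGal
Bouguer slab correction = 0.04193 × 2.24 × 822.0 = 77.20 mGal
Simple Bouguer anomaly = 216.57 − (77.20) = 139.37 mGal
Complete Bouguer anomaly = 139.37 + 0.74 = 140.11 mGal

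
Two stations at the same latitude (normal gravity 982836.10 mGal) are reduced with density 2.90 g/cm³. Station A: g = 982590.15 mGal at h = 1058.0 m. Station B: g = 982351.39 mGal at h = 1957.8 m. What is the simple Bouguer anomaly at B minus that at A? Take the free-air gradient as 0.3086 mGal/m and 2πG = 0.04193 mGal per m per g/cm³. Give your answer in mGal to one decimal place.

-70.5

Δg_SB(A) = 982590.15 − 982836.10 + 0.3086×1058.0 − 0.04193×2.90×1058.0 = -48.10 mGal
Δg_SB(B) = 982351.39 − 982836.10 + 0.3086×1957.8 − 0.04193×2.90×1957.8 = -118.60 mGal
Difference = -118.60 − (-48.10) = -70.50 mGal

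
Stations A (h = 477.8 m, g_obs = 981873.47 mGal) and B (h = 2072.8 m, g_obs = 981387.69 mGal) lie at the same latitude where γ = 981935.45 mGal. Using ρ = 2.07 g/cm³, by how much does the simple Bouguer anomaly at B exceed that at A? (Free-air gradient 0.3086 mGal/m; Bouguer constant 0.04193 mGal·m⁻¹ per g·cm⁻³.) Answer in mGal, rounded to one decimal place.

Δg_SB(A) = 981873.47 − 981935.45 + 0.3086×477.8 − 0.04193×2.07×477.8 = 44.00 mGal
Δg_SB(B) = 981387.69 − 981935.45 + 0.3086×2072.8 − 0.04193×2.07×2072.8 = -88.00 mGal
Difference = -88.00 − (44.00) = -132.00 mGal

-132.0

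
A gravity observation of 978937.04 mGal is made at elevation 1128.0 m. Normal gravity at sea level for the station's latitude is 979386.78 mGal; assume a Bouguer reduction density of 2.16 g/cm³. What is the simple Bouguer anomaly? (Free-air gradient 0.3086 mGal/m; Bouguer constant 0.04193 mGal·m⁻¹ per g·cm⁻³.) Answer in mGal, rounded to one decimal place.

-203.8

Free-air correction = 0.3086 × 1128.0 = 348.10 mGal
Free-air anomaly = 978937.04 − 979386.78 + (348.10) = -101.64 mGal
Bouguer slab correction = 0.04193 × 2.16 × 1128.0 = 102.16 mGal
Simple Bouguer anomaly = -101.64 − (102.16) = -203.80 mGal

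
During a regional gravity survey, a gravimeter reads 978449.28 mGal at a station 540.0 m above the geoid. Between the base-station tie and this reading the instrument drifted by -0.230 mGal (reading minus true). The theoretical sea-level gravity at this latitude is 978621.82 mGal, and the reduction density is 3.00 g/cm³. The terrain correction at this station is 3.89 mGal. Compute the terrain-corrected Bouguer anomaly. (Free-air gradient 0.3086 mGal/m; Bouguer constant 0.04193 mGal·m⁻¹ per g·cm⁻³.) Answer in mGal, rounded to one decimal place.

Drift-corrected reading = 978449.28 − (-0.230) = 978449.510 mGal
Free-air correction = 0.3086 × 540.0 = 166.64 mGal
Free-air anomaly = 978449.510 − 978621.82 + (166.64) = -5.670 mGal
Bouguer slab correction = 0.04193 × 3.00 × 540.0 = 67.93 mGal
Simple Bouguer anomaly = -5.670 − (67.93) = -73.600 mGal
Complete Bouguer anomaly = -73.600 + 3.89 = -69.710 mGal

-69.7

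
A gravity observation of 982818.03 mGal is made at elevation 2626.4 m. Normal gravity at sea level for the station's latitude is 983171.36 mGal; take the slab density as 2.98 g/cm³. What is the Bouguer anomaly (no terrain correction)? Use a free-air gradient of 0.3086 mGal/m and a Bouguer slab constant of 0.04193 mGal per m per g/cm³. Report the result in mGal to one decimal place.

129.0

Free-air correction = 0.3086 × 2626.4 = 810.51 mGal
Free-air anomaly = 982818.03 − 983171.36 + (810.51) = 457.18 mGal
Bouguer slab correction = 0.04193 × 2.98 × 2626.4 = 328.17 mGal
Simple Bouguer anomaly = 457.18 − (328.17) = 129.01 mGal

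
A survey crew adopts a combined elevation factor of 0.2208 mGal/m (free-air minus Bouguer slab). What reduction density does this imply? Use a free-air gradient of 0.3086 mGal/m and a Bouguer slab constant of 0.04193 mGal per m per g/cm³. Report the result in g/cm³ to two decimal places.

0.2208 = 0.3086 − 0.04193 × ρ
ρ = (0.3086 − 0.2208) / 0.04193 = 2.09 g/cm³

2.09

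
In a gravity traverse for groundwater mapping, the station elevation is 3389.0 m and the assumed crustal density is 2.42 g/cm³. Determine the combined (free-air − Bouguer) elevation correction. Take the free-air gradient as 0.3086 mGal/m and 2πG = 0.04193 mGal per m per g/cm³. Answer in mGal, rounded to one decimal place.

702.0

Combined gradient = 0.3086 − 0.04193 × 2.42 = 0.2071294 mGal/m
Combined elevation correction = 0.2071294 × 3389.0 = 702.0 mGal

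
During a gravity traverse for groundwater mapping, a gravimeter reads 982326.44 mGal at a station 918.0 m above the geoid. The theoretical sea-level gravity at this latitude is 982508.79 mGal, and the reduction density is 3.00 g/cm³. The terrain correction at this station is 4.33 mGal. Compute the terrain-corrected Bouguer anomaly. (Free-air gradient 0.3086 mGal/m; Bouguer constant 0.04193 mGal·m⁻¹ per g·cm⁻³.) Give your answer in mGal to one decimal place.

Free-air correction = 0.3086 × 918.0 = 283.29 mGal
Free-air anomaly = 982326.44 − 982508.79 + (283.29) = 100.94 mGal
Bouguer slab correction = 0.04193 × 3.00 × 918.0 = 115.48 mGal
Simple Bouguer anomaly = 100.94 − (115.48) = -14.54 mGal
Complete Bouguer anomaly = -14.54 + 4.33 = -10.21 mGal

-10.2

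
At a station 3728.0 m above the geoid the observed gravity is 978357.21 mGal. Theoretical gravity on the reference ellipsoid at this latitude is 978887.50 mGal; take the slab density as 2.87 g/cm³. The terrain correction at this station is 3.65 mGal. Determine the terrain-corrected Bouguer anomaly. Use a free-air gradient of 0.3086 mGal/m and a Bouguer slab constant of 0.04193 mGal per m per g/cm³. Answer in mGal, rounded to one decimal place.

Free-air correction = 0.3086 × 3728.0 = 1150.46 mGal
Free-air anomaly = 978357.21 − 978887.50 + (1150.46) = 620.17 mGal
Bouguer slab correction = 0.04193 × 2.87 × 3728.0 = 448.62 mGal
Simple Bouguer anomaly = 620.17 − (448.62) = 171.55 mGal
Complete Bouguer anomaly = 171.55 + 3.65 = 175.20 mGal

175.2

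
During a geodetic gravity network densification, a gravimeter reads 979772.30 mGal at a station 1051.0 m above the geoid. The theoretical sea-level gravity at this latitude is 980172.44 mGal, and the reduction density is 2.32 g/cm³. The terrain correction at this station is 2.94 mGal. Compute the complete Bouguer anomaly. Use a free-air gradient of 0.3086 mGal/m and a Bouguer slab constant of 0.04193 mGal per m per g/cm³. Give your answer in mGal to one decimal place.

-175.1

Free-air correction = 0.3086 × 1051.0 = 324.34 mGal
Free-air anomaly = 979772.30 − 980172.44 + (324.34) = -75.80 mGal
Bouguer slab correction = 0.04193 × 2.32 × 1051.0 = 102.24 mGal
Simple Bouguer anomaly = -75.80 − (102.24) = -178.04 mGal
Complete Bouguer anomaly = -178.04 + 2.94 = -175.10 mGal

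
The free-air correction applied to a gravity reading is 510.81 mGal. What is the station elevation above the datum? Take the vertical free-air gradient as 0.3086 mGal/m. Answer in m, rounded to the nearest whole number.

1655

h = 510.81 / 0.3086 = 1655.25 m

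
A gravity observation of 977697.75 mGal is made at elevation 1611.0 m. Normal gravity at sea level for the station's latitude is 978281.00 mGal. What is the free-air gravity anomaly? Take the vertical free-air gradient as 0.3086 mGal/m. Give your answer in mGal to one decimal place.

-86.1

Free-air correction = 0.3086 × 1611.0 = 497.15 mGal
Free-air anomaly = 977697.75 − 978281.00 + (497.15) = -86.10 mGal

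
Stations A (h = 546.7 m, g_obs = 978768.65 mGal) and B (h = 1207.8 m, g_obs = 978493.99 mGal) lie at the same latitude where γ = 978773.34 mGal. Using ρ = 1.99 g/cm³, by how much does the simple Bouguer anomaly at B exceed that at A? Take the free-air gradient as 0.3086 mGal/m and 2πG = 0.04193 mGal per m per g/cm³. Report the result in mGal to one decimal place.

-125.8

Δg_SB(A) = 978768.65 − 978773.34 + 0.3086×546.7 − 0.04193×1.99×546.7 = 118.40 mGal
Δg_SB(B) = 978493.99 − 978773.34 + 0.3086×1207.8 − 0.04193×1.99×1207.8 = -7.40 mGal
Difference = -7.40 − (118.40) = -125.80 mGal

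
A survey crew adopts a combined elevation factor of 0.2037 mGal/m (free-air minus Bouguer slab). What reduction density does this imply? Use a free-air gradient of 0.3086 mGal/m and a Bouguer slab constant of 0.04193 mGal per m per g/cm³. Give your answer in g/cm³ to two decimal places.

2.50

0.2037 = 0.3086 − 0.04193 × ρ
ρ = (0.3086 − 0.2037) / 0.04193 = 2.50 g/cm³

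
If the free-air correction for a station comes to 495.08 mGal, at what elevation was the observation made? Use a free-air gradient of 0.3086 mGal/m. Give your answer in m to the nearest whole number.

1604

h = 495.08 / 0.3086 = 1604.28 m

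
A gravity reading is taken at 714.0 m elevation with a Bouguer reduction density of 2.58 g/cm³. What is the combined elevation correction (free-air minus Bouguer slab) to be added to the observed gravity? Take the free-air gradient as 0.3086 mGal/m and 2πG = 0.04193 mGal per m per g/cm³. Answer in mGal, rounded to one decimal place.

143.1

Combined gradient = 0.3086 − 0.04193 × 2.58 = 0.2004206 mGal/m
Combined elevation correction = 0.2004206 × 714.0 = 143.1 mGal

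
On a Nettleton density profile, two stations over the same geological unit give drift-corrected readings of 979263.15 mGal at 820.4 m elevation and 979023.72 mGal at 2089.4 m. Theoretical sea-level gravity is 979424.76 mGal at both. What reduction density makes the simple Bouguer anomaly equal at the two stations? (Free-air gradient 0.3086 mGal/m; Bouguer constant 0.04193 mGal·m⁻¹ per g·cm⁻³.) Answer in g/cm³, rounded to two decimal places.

2.86

Δg_obs = 979023.72 − 979263.15 = -239.43 mGal over Δh = 2089.4 − 820.4 = 1269.0 m
Equal Bouguer anomalies ⇒ Δg_obs + (0.3086 − 0.04193ρ)·Δh = 0
0.3086 − 0.04193ρ = −Δg_obs/Δh = 0.18868
ρ = (0.3086 − 0.18868) / 0.04193 = 2.86 g/cm³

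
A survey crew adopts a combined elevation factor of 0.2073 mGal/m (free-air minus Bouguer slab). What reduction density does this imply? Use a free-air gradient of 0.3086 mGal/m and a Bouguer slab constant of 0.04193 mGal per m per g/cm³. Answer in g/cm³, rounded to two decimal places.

0.2073 = 0.3086 − 0.04193 × ρ
ρ = (0.3086 − 0.2073) / 0.04193 = 2.42 g/cm³

2.42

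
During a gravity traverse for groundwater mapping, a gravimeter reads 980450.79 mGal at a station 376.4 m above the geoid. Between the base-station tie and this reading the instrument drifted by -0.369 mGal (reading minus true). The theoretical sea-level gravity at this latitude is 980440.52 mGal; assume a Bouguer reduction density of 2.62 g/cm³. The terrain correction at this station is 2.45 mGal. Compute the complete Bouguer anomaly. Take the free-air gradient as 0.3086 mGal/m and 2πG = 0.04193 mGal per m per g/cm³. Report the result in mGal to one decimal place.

87.9

Drift-corrected reading = 980450.79 − (-0.369) = 980451.159 mGal
Free-air correction = 0.3086 × 376.4 = 116.16 mGal
Free-air anomaly = 980451.159 − 980440.52 + (116.16) = 126.799 mGal
Bouguer slab correction = 0.04193 × 2.62 × 376.4 = 41.35 mGal
Simple Bouguer anomaly = 126.799 − (41.35) = 85.449 mGal
Complete Bouguer anomaly = 85.449 + 2.45 = 87.899 mGal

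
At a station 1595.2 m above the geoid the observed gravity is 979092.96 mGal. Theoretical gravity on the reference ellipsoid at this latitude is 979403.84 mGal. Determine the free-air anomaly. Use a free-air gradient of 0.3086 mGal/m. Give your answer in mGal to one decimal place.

181.4

Free-air correction = 0.3086 × 1595.2 = 492.28 mGal
Free-air anomaly = 979092.96 − 979403.84 + (492.28) = 181.40 mGal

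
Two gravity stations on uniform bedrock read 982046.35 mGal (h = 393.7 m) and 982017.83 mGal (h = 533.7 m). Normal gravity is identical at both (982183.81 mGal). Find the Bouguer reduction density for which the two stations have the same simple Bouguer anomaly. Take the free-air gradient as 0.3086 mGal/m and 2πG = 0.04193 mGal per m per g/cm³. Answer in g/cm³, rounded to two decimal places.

2.50

Δg_obs = 982017.83 − 982046.35 = -28.52 mGal over Δh = 533.7 − 393.7 = 140.0 m
Equal Bouguer anomalies ⇒ Δg_obs + (0.3086 − 0.04193ρ)·Δh = 0
0.3086 − 0.04193ρ = −Δg_obs/Δh = 0.20371
ρ = (0.3086 − 0.20371) / 0.04193 = 2.50 g/cm³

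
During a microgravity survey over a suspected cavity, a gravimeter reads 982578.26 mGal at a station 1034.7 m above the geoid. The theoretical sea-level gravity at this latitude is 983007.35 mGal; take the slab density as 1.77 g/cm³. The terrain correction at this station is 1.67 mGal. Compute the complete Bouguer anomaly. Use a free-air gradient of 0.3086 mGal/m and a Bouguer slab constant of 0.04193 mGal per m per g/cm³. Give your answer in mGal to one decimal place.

-184.9

Free-air correction = 0.3086 × 1034.7 = 319.31 mGal
Free-air anomaly = 982578.26 − 983007.35 + (319.31) = -109.78 mGal
Bouguer slab correction = 0.04193 × 1.77 × 1034.7 = 76.79 mGal
Simple Bouguer anomaly = -109.78 − (76.79) = -186.57 mGal
Complete Bouguer anomaly = -186.57 + 1.67 = -184.90 mGal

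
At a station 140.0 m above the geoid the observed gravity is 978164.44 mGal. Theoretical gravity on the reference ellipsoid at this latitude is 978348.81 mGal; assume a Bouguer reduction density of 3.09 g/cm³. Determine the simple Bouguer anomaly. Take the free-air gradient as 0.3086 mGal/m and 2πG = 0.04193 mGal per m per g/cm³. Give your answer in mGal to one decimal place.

Free-air correction = 0.3086 × 140.0 = 43.20 mGal
Free-air anomaly = 978164.44 − 978348.81 + (43.20) = -141.17 mGal
Bouguer slab correction = 0.04193 × 3.09 × 140.0 = 18.14 mGal
Simple Bouguer anomaly = -141.17 − (18.14) = -159.31 mGal

-159.3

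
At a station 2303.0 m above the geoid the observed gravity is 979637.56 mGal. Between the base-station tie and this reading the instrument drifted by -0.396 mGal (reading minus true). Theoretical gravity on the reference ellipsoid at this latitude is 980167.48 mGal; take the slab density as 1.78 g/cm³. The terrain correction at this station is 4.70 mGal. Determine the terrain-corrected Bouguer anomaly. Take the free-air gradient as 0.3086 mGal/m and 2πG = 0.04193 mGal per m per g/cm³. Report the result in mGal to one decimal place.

Drift-corrected reading = 979637.56 − (-0.396) = 979637.956 mGal
Free-air correction = 0.3086 × 2303.0 = 710.71 mGal
Free-air anomaly = 979637.956 − 980167.48 + (710.71) = 181.186 mGal
Bouguer slab correction = 0.04193 × 1.78 × 2303.0 = 171.89 mGal
Simple Bouguer anomaly = 181.186 − (171.89) = 9.296 mGal
Complete Bouguer anomaly = 9.296 + 4.70 = 13.996 mGal

14.0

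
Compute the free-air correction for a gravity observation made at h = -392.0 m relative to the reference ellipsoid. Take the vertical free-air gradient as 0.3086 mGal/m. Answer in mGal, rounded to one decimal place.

-121.0

Free-air correction = 0.3086 × -392.0 = -121.0 mGal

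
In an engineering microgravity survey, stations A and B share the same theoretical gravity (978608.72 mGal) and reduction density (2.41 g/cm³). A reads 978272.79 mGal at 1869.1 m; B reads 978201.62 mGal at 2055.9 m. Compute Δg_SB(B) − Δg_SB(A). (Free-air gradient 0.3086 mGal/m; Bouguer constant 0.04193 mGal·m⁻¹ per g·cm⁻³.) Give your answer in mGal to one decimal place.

Δg_SB(A) = 978272.79 − 978608.72 + 0.3086×1869.1 − 0.04193×2.41×1869.1 = 52.00 mGal
Δg_SB(B) = 978201.62 − 978608.72 + 0.3086×2055.9 − 0.04193×2.41×2055.9 = 19.60 mGal
Difference = 19.60 − (52.00) = -32.40 mGal

-32.4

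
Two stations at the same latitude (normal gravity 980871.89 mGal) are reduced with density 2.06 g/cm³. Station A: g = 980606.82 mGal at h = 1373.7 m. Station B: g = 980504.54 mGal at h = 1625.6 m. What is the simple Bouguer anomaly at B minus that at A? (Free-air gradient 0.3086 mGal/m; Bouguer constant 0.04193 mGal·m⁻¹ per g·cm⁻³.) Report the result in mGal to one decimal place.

Δg_SB(A) = 980606.82 − 980871.89 + 0.3086×1373.7 − 0.04193×2.06×1373.7 = 40.20 mGal
Δg_SB(B) = 980504.54 − 980871.89 + 0.3086×1625.6 − 0.04193×2.06×1625.6 = -6.10 mGal
Difference = -6.10 − (40.20) = -46.30 mGal

-46.3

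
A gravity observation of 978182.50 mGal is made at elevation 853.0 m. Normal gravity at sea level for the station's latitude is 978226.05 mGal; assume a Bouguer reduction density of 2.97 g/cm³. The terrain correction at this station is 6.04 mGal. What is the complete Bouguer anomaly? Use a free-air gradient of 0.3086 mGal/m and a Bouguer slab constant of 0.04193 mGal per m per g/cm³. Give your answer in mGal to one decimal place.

119.5

Free-air correction = 0.3086 × 853.0 = 263.24 mGal
Free-air anomaly = 978182.50 − 978226.05 + (263.24) = 219.69 mGal
Bouguer slab correction = 0.04193 × 2.97 × 853.0 = 106.23 mGal
Simple Bouguer anomaly = 219.69 − (106.23) = 113.46 mGal
Complete Bouguer anomaly = 113.46 + 6.04 = 119.50 mGal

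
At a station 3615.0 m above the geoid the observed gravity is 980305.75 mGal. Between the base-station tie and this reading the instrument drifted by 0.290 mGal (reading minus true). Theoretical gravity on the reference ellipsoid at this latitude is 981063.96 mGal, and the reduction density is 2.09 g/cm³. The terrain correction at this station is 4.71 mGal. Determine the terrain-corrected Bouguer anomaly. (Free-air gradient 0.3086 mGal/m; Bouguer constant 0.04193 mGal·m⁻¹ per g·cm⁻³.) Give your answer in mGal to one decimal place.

Drift-corrected reading = 980305.75 − (0.290) = 980305.460 mGal
Free-air correction = 0.3086 × 3615.0 = 1115.59 mGal
Free-air anomaly = 980305.460 − 981063.96 + (1115.59) = 357.090 mGal
Bouguer slab correction = 0.04193 × 2.09 × 3615.0 = 316.80 mGal
Simple Bouguer anomaly = 357.090 − (316.80) = 40.290 mGal
Complete Bouguer anomaly = 40.290 + 4.71 = 45.000 mGal

45.0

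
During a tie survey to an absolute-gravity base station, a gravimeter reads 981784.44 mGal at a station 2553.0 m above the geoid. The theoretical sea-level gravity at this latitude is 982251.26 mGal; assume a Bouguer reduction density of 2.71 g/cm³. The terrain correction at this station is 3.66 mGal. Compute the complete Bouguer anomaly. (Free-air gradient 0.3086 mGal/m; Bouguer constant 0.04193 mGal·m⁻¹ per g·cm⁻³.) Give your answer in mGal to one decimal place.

Free-air correction = 0.3086 × 2553.0 = 787.86 mGal
Free-air anomaly = 981784.44 − 982251.26 + (787.86) = 321.04 mGal
Bouguer slab correction = 0.04193 × 2.71 × 2553.0 = 290.10 mGal
Simple Bouguer anomaly = 321.04 − (290.10) = 30.94 mGal
Complete Bouguer anomaly = 30.94 + 3.66 = 34.60 mGal

34.6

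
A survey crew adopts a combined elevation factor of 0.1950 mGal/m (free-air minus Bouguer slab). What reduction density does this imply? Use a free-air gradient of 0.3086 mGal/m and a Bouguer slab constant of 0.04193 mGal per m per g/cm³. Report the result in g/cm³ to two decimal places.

0.1950 = 0.3086 − 0.04193 × ρ
ρ = (0.3086 − 0.1950) / 0.04193 = 2.71 g/cm³

2.71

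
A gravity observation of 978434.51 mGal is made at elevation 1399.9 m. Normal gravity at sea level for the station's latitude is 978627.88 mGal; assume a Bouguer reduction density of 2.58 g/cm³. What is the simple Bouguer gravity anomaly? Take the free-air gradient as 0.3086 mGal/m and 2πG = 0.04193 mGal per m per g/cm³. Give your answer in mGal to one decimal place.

87.2

Free-air correction = 0.3086 × 1399.9 = 432.01 mGal
Free-air anomaly = 978434.51 − 978627.88 + (432.01) = 238.64 mGal
Bouguer slab correction = 0.04193 × 2.58 × 1399.9 = 151.44 mGal
Simple Bouguer anomaly = 238.64 − (151.44) = 87.20 mGal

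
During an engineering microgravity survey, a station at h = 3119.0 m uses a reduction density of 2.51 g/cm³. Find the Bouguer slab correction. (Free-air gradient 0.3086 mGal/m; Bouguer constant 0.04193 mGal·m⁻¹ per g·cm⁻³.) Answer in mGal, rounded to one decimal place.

328.3

Bouguer slab correction = 0.04193 × 2.51 × 3119.0 = 328.3 mGal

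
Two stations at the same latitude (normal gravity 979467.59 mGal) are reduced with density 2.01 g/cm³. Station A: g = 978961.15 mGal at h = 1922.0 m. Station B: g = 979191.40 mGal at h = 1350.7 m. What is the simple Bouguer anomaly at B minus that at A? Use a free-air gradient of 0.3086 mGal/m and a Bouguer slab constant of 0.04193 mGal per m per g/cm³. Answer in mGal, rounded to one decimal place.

Δg_SB(A) = 978961.15 − 979467.59 + 0.3086×1922.0 − 0.04193×2.01×1922.0 = -75.30 mGal
Δg_SB(B) = 979191.40 − 979467.59 + 0.3086×1350.7 − 0.04193×2.01×1350.7 = 26.80 mGal
Difference = 26.80 − (-75.30) = 102.10 mGal

102.1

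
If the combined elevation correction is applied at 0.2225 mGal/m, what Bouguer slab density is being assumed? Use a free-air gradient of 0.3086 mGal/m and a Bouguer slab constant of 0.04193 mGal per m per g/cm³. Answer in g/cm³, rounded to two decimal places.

0.2225 = 0.3086 − 0.04193 × ρ
ρ = (0.3086 − 0.2225) / 0.04193 = 2.05 g/cm³

2.05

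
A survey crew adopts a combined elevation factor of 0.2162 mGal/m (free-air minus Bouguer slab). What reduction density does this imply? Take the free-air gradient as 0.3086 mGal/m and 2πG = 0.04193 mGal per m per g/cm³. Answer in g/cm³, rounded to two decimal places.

0.2162 = 0.3086 − 0.04193 × ρ
ρ = (0.3086 − 0.2162) / 0.04193 = 2.20 g/cm³

2.20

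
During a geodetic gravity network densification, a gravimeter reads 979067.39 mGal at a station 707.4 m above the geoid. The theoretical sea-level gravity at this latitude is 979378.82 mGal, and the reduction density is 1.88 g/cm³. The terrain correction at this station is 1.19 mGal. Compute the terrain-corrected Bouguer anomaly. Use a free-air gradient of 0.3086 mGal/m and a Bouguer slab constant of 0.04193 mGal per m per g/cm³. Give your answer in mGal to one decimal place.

-147.7

Free-air correction = 0.3086 × 707.4 = 218.30 mGal
Free-air anomaly = 979067.39 − 979378.82 + (218.30) = -93.13 mGal
Bouguer slab correction = 0.04193 × 1.88 × 707.4 = 55.76 mGal
Simple Bouguer anomaly = -93.13 − (55.76) = -148.89 mGal
Complete Bouguer anomaly = -148.89 + 1.19 = -147.70 mGal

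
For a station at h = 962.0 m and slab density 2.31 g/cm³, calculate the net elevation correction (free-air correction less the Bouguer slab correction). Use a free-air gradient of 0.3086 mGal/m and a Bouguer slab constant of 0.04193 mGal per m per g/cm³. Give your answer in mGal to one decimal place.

203.7

Combined gradient = 0.3086 − 0.04193 × 2.31 = 0.2117417 mGal/m
Combined elevation correction = 0.2117417 × 962.0 = 203.7 mGal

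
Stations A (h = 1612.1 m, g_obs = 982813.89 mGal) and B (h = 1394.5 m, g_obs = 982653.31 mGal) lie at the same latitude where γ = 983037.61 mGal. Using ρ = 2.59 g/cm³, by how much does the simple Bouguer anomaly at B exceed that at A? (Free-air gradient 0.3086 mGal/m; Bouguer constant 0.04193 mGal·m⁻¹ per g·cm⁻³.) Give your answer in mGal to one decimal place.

-204.1

Δg_SB(A) = 982813.89 − 983037.61 + 0.3086×1612.1 − 0.04193×2.59×1612.1 = 98.70 mGal
Δg_SB(B) = 982653.31 − 983037.61 + 0.3086×1394.5 − 0.04193×2.59×1394.5 = -105.40 mGal
Difference = -105.40 − (98.70) = -204.10 mGal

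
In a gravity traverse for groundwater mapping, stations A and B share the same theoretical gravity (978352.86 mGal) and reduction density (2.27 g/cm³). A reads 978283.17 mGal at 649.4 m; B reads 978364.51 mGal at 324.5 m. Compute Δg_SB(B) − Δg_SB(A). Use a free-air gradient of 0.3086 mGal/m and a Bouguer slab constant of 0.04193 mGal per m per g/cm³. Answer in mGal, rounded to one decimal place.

Δg_SB(A) = 978283.17 − 978352.86 + 0.3086×649.4 − 0.04193×2.27×649.4 = 68.90 mGal
Δg_SB(B) = 978364.51 − 978352.86 + 0.3086×324.5 − 0.04193×2.27×324.5 = 80.90 mGal
Difference = 80.90 − (68.90) = 12.00 mGal

12.0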